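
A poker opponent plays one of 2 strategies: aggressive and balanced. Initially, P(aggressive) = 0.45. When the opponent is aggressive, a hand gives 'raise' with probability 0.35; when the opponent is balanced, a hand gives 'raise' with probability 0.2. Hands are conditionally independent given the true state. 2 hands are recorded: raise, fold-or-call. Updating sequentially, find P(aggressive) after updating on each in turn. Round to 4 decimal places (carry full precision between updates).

0.5378

Apply Bayes' rule sequentially, carrying P(aggressive) forward.
After 'raise': P(aggressive) = 0.35·0.4500 / (0.35·0.4500 + 0.2·0.5500) ≈ 0.5888
After 'fold-or-call': P(aggressive) = 0.65·0.5888 / (0.65·0.5888 + 0.8·0.4112) ≈ 0.5378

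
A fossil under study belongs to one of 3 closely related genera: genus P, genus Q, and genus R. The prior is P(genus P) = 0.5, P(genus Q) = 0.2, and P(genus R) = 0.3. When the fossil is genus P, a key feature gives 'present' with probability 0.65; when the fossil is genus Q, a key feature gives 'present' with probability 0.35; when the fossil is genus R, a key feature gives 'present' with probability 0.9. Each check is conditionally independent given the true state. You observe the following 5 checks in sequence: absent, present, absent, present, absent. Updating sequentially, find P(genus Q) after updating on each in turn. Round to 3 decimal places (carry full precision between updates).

Each posterior becomes the prior for the next update.
After 'absent': normaliser = 0.35·0.5000 + 0.65·0.2000 + 0.1·0.3000; P(genus P) ≈ 0.5224, P(genus Q) ≈ 0.3881, P(genus R) ≈ 0.0896
After 'present': normaliser = 0.65·0.5224 + 0.35·0.3881 + 0.9·0.0896; P(genus P) ≈ 0.6107, P(genus Q) ≈ 0.2443, P(genus R) ≈ 0.1450
After 'absent': normaliser = 0.35·0.6107 + 0.65·0.2443 + 0.1·0.1450; P(genus P) ≈ 0.5523, P(genus Q) ≈ 0.4103, P(genus R) ≈ 0.0375
After 'present': normaliser = 0.65·0.5523 + 0.35·0.4103 + 0.9·0.0375; P(genus P) ≈ 0.6694, P(genus Q) ≈ 0.2678, P(genus R) ≈ 0.0629
After 'absent': normaliser = 0.35·0.6694 + 0.65·0.2678 + 0.1·0.0629; P(genus P) ≈ 0.5651, P(genus Q) ≈ 0.4198, P(genus R) ≈ 0.0152

0.420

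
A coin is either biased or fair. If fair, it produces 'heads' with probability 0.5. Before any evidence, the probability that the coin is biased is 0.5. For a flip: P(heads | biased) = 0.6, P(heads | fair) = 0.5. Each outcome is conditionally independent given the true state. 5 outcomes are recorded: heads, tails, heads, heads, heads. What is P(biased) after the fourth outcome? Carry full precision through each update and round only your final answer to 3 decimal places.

After 'heads': P(biased) = 0.6·0.5000 / (0.6·0.5000 + 0.5·0.5000) ≈ 0.5455
After 'tails': P(biased) = 0.4·0.5455 / (0.4·0.5455 + 0.5·0.4545) ≈ 0.4898
After 'heads': P(biased) = 0.6·0.4898 / (0.6·0.4898 + 0.5·0.5102) ≈ 0.5353
After 'heads': P(biased) = 0.6·0.5353 / (0.6·0.5353 + 0.5·0.4647) ≈ 0.5803

0.580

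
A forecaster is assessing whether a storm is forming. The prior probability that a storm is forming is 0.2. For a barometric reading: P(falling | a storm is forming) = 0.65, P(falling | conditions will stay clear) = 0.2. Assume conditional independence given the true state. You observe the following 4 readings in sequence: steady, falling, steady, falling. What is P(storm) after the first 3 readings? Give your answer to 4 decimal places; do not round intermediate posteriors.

After 'steady': P(storm) = 0.35·0.2000 / (0.35·0.2000 + 0.8·0.8000) ≈ 0.0986
After 'falling': P(storm) = 0.65·0.0986 / (0.65·0.0986 + 0.2·0.9014) ≈ 0.2622
After 'steady': P(storm) = 0.35·0.2622 / (0.35·0.2622 + 0.8·0.7378) ≈ 0.1346

0.1346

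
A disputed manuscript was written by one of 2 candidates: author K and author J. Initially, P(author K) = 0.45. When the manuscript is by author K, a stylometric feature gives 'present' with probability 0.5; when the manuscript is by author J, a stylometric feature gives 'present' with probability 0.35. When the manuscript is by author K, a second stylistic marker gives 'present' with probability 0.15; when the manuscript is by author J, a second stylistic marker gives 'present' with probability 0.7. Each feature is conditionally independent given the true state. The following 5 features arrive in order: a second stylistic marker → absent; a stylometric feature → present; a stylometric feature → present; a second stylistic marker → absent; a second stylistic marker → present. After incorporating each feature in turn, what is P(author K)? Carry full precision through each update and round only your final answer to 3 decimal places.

Each posterior becomes the prior for the next update.
After a second stylistic marker='absent': P(author K) = 0.85·0.4500 / (0.85·0.4500 + 0.3·0.5500) ≈ 0.6986
After a stylometric feature='present': P(author K) = 0.5·0.6986 / (0.5·0.6986 + 0.35·0.3014) ≈ 0.7681
After a stylometric feature='present': P(author K) = 0.5·0.7681 / (0.5·0.7681 + 0.35·0.2319) ≈ 0.8255
After a second stylistic marker='absent': P(author K) = 0.85·0.8255 / (0.85·0.8255 + 0.3·0.1745) ≈ 0.9306
After a second stylistic marker='present': P(author K) = 0.15·0.9306 / (0.15·0.9306 + 0.7·0.0694) ≈ 0.7418

0.742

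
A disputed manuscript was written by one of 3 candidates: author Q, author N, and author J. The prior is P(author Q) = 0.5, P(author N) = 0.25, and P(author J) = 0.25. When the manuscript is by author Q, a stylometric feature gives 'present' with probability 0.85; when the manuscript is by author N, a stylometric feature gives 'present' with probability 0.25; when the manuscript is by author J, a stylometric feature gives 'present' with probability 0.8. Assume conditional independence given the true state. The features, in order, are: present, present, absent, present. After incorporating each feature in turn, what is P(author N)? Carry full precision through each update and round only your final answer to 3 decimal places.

After 'present': normaliser = 0.85·0.5000 + 0.25·0.2500 + 0.8·0.2500; P(author Q) ≈ 0.6182, P(author N) ≈ 0.0909, P(author J) ≈ 0.2909
After 'present': normaliser = 0.85·0.6182 + 0.25·0.0909 + 0.8·0.2909; P(author Q) ≈ 0.6729, P(author N) ≈ 0.0291, P(author J) ≈ 0.2980
After 'absent': normaliser = 0.15·0.6729 + 0.75·0.0291 + 0.2·0.2980; P(author Q) ≈ 0.5535, P(author N) ≈ 0.1197, P(author J) ≈ 0.3268
After 'present': normaliser = 0.85·0.5535 + 0.25·0.1197 + 0.8·0.3268; P(author Q) ≈ 0.6175, P(author N) ≈ 0.0393, P(author J) ≈ 0.3432

0.039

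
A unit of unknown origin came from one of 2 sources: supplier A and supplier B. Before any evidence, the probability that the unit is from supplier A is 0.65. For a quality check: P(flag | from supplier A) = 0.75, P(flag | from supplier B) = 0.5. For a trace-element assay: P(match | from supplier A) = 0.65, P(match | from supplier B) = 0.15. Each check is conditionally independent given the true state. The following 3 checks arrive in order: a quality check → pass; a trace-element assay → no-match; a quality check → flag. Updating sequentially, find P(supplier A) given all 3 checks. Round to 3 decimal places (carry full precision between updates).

Each posterior becomes the prior for the next update.
After a quality check='pass': P(supplier A) = 0.25·0.6500 / (0.25·0.6500 + 0.5·0.3500) ≈ 0.4815
After a trace-element assay='no-match': P(supplier A) = 0.35·0.4815 / (0.35·0.4815 + 0.85·0.5185) ≈ 0.2766
After a quality check='flag': P(supplier A) = 0.75·0.2766 / (0.75·0.2766 + 0.5·0.7234) ≈ 0.3645

0.364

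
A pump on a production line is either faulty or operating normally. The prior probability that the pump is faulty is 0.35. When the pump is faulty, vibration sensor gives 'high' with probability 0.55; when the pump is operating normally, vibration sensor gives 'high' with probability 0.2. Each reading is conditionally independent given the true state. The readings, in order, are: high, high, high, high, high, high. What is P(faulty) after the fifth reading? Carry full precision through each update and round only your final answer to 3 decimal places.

0.988

Each posterior becomes the prior for the next update.
After 'high': P(faulty) = 0.55·0.3500 / (0.55·0.3500 + 0.2·0.6500) ≈ 0.5969
After 'high': P(faulty) = 0.55·0.5969 / (0.55·0.5969 + 0.2·0.4031) ≈ 0.8028
After 'high': P(faulty) = 0.55·0.8028 / (0.55·0.8028 + 0.2·0.1972) ≈ 0.9180
After 'high': P(faulty) = 0.55·0.9180 / (0.55·0.9180 + 0.2·0.0820) ≈ 0.9685
After 'high': P(faulty) = 0.55·0.9685 / (0.55·0.9685 + 0.2·0.0315) ≈ 0.9883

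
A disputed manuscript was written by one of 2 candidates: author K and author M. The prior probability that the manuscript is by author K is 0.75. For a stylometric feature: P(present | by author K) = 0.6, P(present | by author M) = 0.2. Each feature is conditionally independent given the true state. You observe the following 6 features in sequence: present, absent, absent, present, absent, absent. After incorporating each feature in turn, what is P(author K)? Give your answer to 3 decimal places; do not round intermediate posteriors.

0.628

Apply Bayes' rule sequentially, carrying P(author K) forward.
After 'present': P(author K) = 0.6·0.7500 / (0.6·0.7500 + 0.2·0.2500) ≈ 0.9000
After 'absent': P(author K) = 0.4·0.9000 / (0.4·0.9000 + 0.8·0.1000) ≈ 0.8182
After 'absent': P(author K) = 0.4·0.8182 / (0.4·0.8182 + 0.8·0.1818) ≈ 0.6923
After 'present': P(author K) = 0.6·0.6923 / (0.6·0.6923 + 0.2·0.3077) ≈ 0.8710
After 'absent': P(author K) = 0.4·0.8710 / (0.4·0.8710 + 0.8·0.1290) ≈ 0.7714
After 'absent': P(author K) = 0.4·0.7714 / (0.4·0.7714 + 0.8·0.2286) ≈ 0.6279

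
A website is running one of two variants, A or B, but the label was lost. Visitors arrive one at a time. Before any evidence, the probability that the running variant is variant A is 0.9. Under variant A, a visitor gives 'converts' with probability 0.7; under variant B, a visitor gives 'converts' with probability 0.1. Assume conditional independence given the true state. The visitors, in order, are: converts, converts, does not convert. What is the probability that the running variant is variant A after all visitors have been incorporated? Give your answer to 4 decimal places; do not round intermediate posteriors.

After 'converts': P(A) = 0.7·0.9000 / (0.7·0.9000 + 0.1·0.1000) ≈ 0.9844
After 'converts': P(A) = 0.7·0.9844 / (0.7·0.9844 + 0.1·0.0156) ≈ 0.9977
After 'does not convert': P(A) = 0.3·0.9977 / (0.3·0.9977 + 0.9·0.0023) ≈ 0.9932

0.9932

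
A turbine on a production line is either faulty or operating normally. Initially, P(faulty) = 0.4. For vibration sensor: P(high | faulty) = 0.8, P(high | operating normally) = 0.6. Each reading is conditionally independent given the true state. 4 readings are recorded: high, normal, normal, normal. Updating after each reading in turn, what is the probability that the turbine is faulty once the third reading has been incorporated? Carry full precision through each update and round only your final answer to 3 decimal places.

0.182

After 'high': P(faulty) = 0.8·0.4000 / (0.8·0.4000 + 0.6·0.6000) ≈ 0.4706
After 'normal': P(faulty) = 0.2·0.4706 / (0.2·0.4706 + 0.4·0.5294) ≈ 0.3077
After 'normal': P(faulty) = 0.2·0.3077 / (0.2·0.3077 + 0.4·0.6923) ≈ 0.1818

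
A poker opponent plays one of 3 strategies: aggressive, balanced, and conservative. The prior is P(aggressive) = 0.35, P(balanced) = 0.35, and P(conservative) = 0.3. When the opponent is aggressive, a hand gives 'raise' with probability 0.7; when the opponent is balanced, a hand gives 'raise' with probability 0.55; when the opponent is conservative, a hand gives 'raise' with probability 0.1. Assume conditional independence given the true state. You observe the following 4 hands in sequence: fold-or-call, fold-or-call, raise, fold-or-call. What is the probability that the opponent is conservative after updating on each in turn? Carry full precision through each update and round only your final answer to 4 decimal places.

After 'fold-or-call': normaliser = 0.3·0.3500 + 0.45·0.3500 + 0.9·0.3000; P(aggressive) ≈ 0.1972, P(balanced) ≈ 0.2958, P(conservative) ≈ 0.5070
After 'fold-or-call': normaliser = 0.3·0.1972 + 0.45·0.2958 + 0.9·0.5070; P(aggressive) ≈ 0.0912, P(balanced) ≈ 0.2052, P(conservative) ≈ 0.7036
After 'raise': normaliser = 0.7·0.0912 + 0.55·0.2052 + 0.1·0.7036; P(aggressive) ≈ 0.2584, P(balanced) ≈ 0.4568, P(conservative) ≈ 0.2848
After 'fold-or-call': normaliser = 0.3·0.2584 + 0.45·0.4568 + 0.9·0.2848; P(aggressive) ≈ 0.1437, P(balanced) ≈ 0.3811, P(conservative) ≈ 0.4752

0.4752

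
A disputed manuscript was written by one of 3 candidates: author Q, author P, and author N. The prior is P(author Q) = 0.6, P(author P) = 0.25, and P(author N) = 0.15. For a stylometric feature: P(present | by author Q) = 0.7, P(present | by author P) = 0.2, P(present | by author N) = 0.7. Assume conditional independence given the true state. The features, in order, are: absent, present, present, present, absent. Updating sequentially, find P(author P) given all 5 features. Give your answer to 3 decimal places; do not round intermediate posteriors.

0.052

Apply Bayes' rule sequentially, carrying P(author P) forward.
After 'absent': normaliser = 0.3·0.6000 + 0.8·0.2500 + 0.3·0.1500; P(author Q) ≈ 0.4235, P(author P) ≈ 0.4706, P(author N) ≈ 0.1059
After 'present': normaliser = 0.7·0.4235 + 0.2·0.4706 + 0.7·0.1059; P(author Q) ≈ 0.6380, P(author P) ≈ 0.2025, P(author N) ≈ 0.1595
After 'present': normaliser = 0.7·0.6380 + 0.2·0.2025 + 0.7·0.1595; P(author Q) ≈ 0.7459, P(author P) ≈ 0.0677, P(author N) ≈ 0.1865
After 'present': normaliser = 0.7·0.7459 + 0.2·0.0677 + 0.7·0.1865; P(author Q) ≈ 0.7838, P(author P) ≈ 0.0203, P(author N) ≈ 0.1959
After 'absent': normaliser = 0.3·0.7838 + 0.8·0.0203 + 0.3·0.1959; P(author Q) ≈ 0.7581, P(author P) ≈ 0.0524, P(author N) ≈ 0.1895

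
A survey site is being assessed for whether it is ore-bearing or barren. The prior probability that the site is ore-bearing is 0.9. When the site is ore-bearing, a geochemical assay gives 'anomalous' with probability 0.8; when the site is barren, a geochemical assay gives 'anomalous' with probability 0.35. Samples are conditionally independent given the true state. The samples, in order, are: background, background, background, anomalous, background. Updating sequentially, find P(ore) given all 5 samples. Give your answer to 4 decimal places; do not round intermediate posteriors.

0.1557

After 'background': P(ore) = 0.2·0.9000 / (0.2·0.9000 + 0.65·0.1000) ≈ 0.7347
After 'background': P(ore) = 0.2·0.7347 / (0.2·0.7347 + 0.65·0.2653) ≈ 0.4601
After 'background': P(ore) = 0.2·0.4601 / (0.2·0.4601 + 0.65·0.5399) ≈ 0.2077
After 'anomalous': P(ore) = 0.8·0.2077 / (0.8·0.2077 + 0.35·0.7923) ≈ 0.3747
After 'background': P(ore) = 0.2·0.3747 / (0.2·0.3747 + 0.65·0.6253) ≈ 0.1557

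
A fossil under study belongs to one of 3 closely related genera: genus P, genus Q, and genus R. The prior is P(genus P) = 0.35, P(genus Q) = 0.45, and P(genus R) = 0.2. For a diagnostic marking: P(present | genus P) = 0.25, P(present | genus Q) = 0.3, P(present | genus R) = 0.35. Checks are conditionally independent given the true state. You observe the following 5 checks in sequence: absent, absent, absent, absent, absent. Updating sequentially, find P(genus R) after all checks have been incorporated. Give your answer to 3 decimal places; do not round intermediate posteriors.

0.128

Apply Bayes' rule sequentially, carrying P(genus R) forward.
After 'absent': normaliser = 0.75·0.3500 + 0.7·0.4500 + 0.65·0.2000; P(genus P) ≈ 0.3710, P(genus Q) ≈ 0.4452, P(genus R) ≈ 0.1837
After 'absent': normaliser = 0.75·0.3710 + 0.7·0.4452 + 0.65·0.1837; P(genus P) ≈ 0.3923, P(genus Q) ≈ 0.4394, P(genus R) ≈ 0.1684
After 'absent': normaliser = 0.75·0.3923 + 0.7·0.4394 + 0.65·0.1684; P(genus P) ≈ 0.4137, P(genus Q) ≈ 0.4324, P(genus R) ≈ 0.1539
After 'absent': normaliser = 0.75·0.4137 + 0.7·0.4324 + 0.65·0.1539; P(genus P) ≈ 0.4352, P(genus Q) ≈ 0.4246, P(genus R) ≈ 0.1403
After 'absent': normaliser = 0.75·0.4352 + 0.7·0.4246 + 0.65·0.1403; P(genus P) ≈ 0.4566, P(genus Q) ≈ 0.4158, P(genus R) ≈ 0.1276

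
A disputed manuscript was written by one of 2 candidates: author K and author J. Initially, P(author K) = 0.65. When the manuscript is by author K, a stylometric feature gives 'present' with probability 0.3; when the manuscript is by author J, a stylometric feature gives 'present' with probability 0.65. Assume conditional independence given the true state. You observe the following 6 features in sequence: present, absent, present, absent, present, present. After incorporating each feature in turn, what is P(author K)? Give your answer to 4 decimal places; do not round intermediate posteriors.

After 'present': P(author K) = 0.3·0.6500 / (0.3·0.6500 + 0.65·0.3500) ≈ 0.4615
After 'absent': P(author K) = 0.7·0.4615 / (0.7·0.4615 + 0.35·0.5385) ≈ 0.6316
After 'present': P(author K) = 0.3·0.6316 / (0.3·0.6316 + 0.65·0.3684) ≈ 0.4417
After 'absent': P(author K) = 0.7·0.4417 / (0.7·0.4417 + 0.35·0.5583) ≈ 0.6128
After 'present': P(author K) = 0.3·0.6128 / (0.3·0.6128 + 0.65·0.3872) ≈ 0.4221
After 'present': P(author K) = 0.3·0.4221 / (0.3·0.4221 + 0.65·0.5779) ≈ 0.2521

0.2521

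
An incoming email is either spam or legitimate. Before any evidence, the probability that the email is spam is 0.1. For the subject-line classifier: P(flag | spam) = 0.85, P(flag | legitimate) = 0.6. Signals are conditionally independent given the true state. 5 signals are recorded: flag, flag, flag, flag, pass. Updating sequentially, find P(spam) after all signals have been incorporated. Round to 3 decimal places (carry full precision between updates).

0.144

After 'flag': P(spam) = 0.85·0.1000 / (0.85·0.1000 + 0.6·0.9000) ≈ 0.1360
After 'flag': P(spam) = 0.85·0.1360 / (0.85·0.1360 + 0.6·0.8640) ≈ 0.1823
After 'flag': P(spam) = 0.85·0.1823 / (0.85·0.1823 + 0.6·0.8177) ≈ 0.2401
After 'flag': P(spam) = 0.85·0.2401 / (0.85·0.2401 + 0.6·0.7599) ≈ 0.3092
After 'pass': P(spam) = 0.15·0.3092 / (0.15·0.3092 + 0.4·0.6908) ≈ 0.1437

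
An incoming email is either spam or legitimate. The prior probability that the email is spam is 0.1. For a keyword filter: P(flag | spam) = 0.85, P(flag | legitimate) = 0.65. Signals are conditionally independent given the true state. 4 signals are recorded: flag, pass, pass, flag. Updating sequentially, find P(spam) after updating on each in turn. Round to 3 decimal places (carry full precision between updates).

0.034

After 'flag': P(spam) = 0.85·0.1000 / (0.85·0.1000 + 0.65·0.9000) ≈ 0.1269
After 'pass': P(spam) = 0.15·0.1269 / (0.15·0.1269 + 0.35·0.8731) ≈ 0.0586
After 'pass': P(spam) = 0.15·0.0586 / (0.15·0.0586 + 0.35·0.9414) ≈ 0.0260
After 'flag': P(spam) = 0.85·0.0260 / (0.85·0.0260 + 0.65·0.9740) ≈ 0.0337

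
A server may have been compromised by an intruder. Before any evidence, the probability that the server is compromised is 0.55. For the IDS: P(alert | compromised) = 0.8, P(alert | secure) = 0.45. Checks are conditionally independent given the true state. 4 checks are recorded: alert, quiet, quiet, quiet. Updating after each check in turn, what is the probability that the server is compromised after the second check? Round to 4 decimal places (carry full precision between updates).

After 'alert': P(compromised) = 0.8·0.5500 / (0.8·0.5500 + 0.45·0.4500) ≈ 0.6848
After 'quiet': P(compromised) = 0.2·0.6848 / (0.2·0.6848 + 0.55·0.3152) ≈ 0.4414

0.4414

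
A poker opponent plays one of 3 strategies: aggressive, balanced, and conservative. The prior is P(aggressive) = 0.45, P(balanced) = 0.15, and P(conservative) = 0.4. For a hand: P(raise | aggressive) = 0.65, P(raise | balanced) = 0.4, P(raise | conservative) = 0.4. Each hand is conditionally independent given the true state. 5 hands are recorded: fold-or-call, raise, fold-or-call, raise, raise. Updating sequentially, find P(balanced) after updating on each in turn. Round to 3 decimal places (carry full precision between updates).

0.124

Apply Bayes' rule sequentially, carrying P(balanced) forward.
After 'fold-or-call': normaliser = 0.35·0.4500 + 0.6·0.1500 + 0.6·0.4000; P(aggressive) ≈ 0.3231, P(balanced) ≈ 0.1846, P(conservative) ≈ 0.4923
After 'raise': normaliser = 0.65·0.3231 + 0.4·0.1846 + 0.4·0.4923; P(aggressive) ≈ 0.4368, P(balanced) ≈ 0.1536, P(conservative) ≈ 0.4096
After 'fold-or-call': normaliser = 0.35·0.4368 + 0.6·0.1536 + 0.6·0.4096; P(aggressive) ≈ 0.3115, P(balanced) ≈ 0.1878, P(conservative) ≈ 0.5007
After 'raise': normaliser = 0.65·0.3115 + 0.4·0.1878 + 0.4·0.5007; P(aggressive) ≈ 0.4237, P(balanced) ≈ 0.1572, P(conservative) ≈ 0.4191
After 'raise': normaliser = 0.65·0.4237 + 0.4·0.1572 + 0.4·0.4191; P(aggressive) ≈ 0.5443, P(balanced) ≈ 0.1243, P(conservative) ≈ 0.3314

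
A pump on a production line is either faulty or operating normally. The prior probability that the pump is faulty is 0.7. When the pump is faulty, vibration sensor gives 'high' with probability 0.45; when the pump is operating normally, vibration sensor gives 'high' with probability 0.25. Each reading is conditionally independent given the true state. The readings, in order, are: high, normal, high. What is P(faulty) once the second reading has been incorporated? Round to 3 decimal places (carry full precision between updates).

After 'high': P(faulty) = 0.45·0.7000 / (0.45·0.7000 + 0.25·0.3000) ≈ 0.8077
After 'normal': P(faulty) = 0.55·0.8077 / (0.55·0.8077 + 0.75·0.1923) ≈ 0.7549

0.755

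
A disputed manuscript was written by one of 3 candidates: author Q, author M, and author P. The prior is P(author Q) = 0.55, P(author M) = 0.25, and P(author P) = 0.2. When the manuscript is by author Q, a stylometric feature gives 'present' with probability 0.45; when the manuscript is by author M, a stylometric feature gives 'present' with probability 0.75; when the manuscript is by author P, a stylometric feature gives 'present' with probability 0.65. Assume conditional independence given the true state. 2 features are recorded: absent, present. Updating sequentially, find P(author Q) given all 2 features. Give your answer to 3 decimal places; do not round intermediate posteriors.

0.596

After 'absent': normaliser = 0.55·0.5500 + 0.25·0.2500 + 0.35·0.2000; P(author Q) ≈ 0.6954, P(author M) ≈ 0.1437, P(author P) ≈ 0.1609
After 'present': normaliser = 0.45·0.6954 + 0.75·0.1437 + 0.65·0.1609; P(author Q) ≈ 0.5957, P(author M) ≈ 0.2051, P(author P) ≈ 0.1991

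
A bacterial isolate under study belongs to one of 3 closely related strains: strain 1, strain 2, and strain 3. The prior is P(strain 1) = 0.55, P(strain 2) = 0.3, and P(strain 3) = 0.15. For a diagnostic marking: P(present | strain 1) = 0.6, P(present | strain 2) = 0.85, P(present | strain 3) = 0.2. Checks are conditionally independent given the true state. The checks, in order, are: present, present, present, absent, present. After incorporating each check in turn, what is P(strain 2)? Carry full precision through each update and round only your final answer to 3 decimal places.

Each posterior becomes the prior for the next update.
After 'present': normaliser = 0.6·0.5500 + 0.85·0.3000 + 0.2·0.1500; P(strain 1) ≈ 0.5366, P(strain 2) ≈ 0.4146, P(strain 3) ≈ 0.0488
After 'present': normaliser = 0.6·0.5366 + 0.85·0.4146 + 0.2·0.0488; P(strain 1) ≈ 0.4706, P(strain 2) ≈ 0.5152, P(strain 3) ≈ 0.0143
After 'present': normaliser = 0.6·0.4706 + 0.85·0.5152 + 0.2·0.0143; P(strain 1) ≈ 0.3905, P(strain 2) ≈ 0.6056, P(strain 3) ≈ 0.0039
After 'absent': normaliser = 0.4·0.3905 + 0.15·0.6056 + 0.8·0.0039; P(strain 1) ≈ 0.6243, P(strain 2) ≈ 0.3631, P(strain 3) ≈ 0.0126
After 'present': normaliser = 0.6·0.6243 + 0.85·0.3631 + 0.2·0.0126; P(strain 1) ≈ 0.5463, P(strain 2) ≈ 0.4501, P(strain 3) ≈ 0.0037

0.450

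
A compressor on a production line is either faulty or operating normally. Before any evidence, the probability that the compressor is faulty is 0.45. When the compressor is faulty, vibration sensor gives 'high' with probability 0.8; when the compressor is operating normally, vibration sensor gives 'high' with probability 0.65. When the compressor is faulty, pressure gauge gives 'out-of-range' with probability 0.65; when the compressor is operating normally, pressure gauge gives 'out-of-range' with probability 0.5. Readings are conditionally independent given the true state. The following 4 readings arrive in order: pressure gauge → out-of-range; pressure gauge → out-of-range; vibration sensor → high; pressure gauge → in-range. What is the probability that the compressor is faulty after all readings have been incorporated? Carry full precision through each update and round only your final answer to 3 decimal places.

After pressure gauge='out-of-range': P(faulty) = 0.65·0.4500 / (0.65·0.4500 + 0.5·0.5500) ≈ 0.5154
After pressure gauge='out-of-range': P(faulty) = 0.65·0.5154 / (0.65·0.5154 + 0.5·0.4846) ≈ 0.5803
After vibration sensor='high': P(faulty) = 0.8·0.5803 / (0.8·0.5803 + 0.65·0.4197) ≈ 0.6299
After pressure gauge='in-range': P(faulty) = 0.35·0.6299 / (0.35·0.6299 + 0.5·0.3701) ≈ 0.5436

0.544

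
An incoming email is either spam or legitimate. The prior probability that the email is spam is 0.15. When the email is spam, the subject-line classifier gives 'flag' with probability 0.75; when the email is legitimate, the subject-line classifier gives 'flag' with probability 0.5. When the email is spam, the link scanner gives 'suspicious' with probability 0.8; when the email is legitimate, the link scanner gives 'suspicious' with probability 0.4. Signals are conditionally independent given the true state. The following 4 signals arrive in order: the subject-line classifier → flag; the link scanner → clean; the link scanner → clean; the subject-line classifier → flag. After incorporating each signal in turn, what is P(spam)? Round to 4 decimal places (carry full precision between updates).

0.0423

After the subject-line classifier='flag': P(spam) = 0.75·0.1500 / (0.75·0.1500 + 0.5·0.8500) ≈ 0.2093
After the link scanner='clean': P(spam) = 0.2·0.2093 / (0.2·0.2093 + 0.6·0.7907) ≈ 0.0811
After the link scanner='clean': P(spam) = 0.2·0.0811 / (0.2·0.0811 + 0.6·0.9189) ≈ 0.0286
After the subject-line classifier='flag': P(spam) = 0.75·0.0286 / (0.75·0.0286 + 0.5·0.9714) ≈ 0.0423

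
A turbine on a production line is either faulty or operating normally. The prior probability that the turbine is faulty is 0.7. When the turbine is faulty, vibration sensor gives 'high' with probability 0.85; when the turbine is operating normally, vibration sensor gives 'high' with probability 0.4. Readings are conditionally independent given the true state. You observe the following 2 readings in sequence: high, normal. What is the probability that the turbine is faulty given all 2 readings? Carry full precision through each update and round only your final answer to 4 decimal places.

0.5535

After 'high': P(faulty) = 0.85·0.7000 / (0.85·0.7000 + 0.4·0.3000) ≈ 0.8322
After 'normal': P(faulty) = 0.15·0.8322 / (0.15·0.8322 + 0.6·0.1678) ≈ 0.5535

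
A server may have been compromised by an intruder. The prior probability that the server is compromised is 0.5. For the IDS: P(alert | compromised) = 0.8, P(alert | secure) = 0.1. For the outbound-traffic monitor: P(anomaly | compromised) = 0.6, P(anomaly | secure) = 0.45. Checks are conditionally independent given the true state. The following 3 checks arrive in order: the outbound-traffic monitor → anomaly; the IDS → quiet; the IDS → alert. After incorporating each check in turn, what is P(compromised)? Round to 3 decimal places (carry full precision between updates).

0.703

Apply Bayes' rule sequentially, carrying P(compromised) forward.
After the outbound-traffic monitor='anomaly': P(compromised) = 0.6·0.5000 / (0.6·0.5000 + 0.45·0.5000) ≈ 0.5714
After the IDS='quiet': P(compromised) = 0.2·0.5714 / (0.2·0.5714 + 0.9·0.4286) ≈ 0.2286
After the IDS='alert': P(compromised) = 0.8·0.2286 / (0.8·0.2286 + 0.1·0.7714) ≈ 0.7033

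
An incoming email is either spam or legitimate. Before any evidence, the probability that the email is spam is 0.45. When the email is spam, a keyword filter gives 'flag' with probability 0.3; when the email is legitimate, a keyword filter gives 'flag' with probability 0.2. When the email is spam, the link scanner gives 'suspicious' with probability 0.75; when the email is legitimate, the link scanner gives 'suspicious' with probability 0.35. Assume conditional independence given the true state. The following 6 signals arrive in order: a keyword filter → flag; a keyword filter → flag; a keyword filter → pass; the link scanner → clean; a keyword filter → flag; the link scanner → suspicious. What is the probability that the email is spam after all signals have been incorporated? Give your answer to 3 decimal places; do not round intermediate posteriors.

After a keyword filter='flag': P(spam) = 0.3·0.4500 / (0.3·0.4500 + 0.2·0.5500) ≈ 0.5510
After a keyword filter='flag': P(spam) = 0.3·0.5510 / (0.3·0.5510 + 0.2·0.4490) ≈ 0.6480
After a keyword filter='pass': P(spam) = 0.7·0.6480 / (0.7·0.6480 + 0.8·0.3520) ≈ 0.6170
After the link scanner='clean': P(spam) = 0.25·0.6170 / (0.25·0.6170 + 0.65·0.3830) ≈ 0.3825
After a keyword filter='flag': P(spam) = 0.3·0.3825 / (0.3·0.3825 + 0.2·0.6175) ≈ 0.4817
After the link scanner='suspicious': P(spam) = 0.75·0.4817 / (0.75·0.4817 + 0.35·0.5183) ≈ 0.6657

0.666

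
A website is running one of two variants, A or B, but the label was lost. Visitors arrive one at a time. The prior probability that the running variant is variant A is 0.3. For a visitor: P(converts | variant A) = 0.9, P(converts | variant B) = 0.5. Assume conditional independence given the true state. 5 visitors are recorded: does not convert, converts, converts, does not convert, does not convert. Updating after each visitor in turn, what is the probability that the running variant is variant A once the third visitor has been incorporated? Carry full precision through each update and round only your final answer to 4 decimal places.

Each posterior becomes the prior for the next update.
After 'does not convert': P(A) = 0.1·0.3000 / (0.1·0.3000 + 0.5·0.7000) ≈ 0.0789
After 'converts': P(A) = 0.9·0.0789 / (0.9·0.0789 + 0.5·0.9211) ≈ 0.1337
After 'converts': P(A) = 0.9·0.1337 / (0.9·0.1337 + 0.5·0.8663) ≈ 0.2174

0.2174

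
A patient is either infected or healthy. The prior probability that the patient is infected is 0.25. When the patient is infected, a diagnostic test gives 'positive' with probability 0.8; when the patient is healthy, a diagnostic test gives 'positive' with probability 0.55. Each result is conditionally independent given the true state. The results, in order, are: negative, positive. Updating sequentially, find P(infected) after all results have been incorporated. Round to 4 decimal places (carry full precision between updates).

0.1773

Apply Bayes' rule sequentially, carrying P(infected) forward.
After 'negative': P(infected) = 0.2·0.2500 / (0.2·0.2500 + 0.45·0.7500) ≈ 0.1290
After 'positive': P(infected) = 0.8·0.1290 / (0.8·0.1290 + 0.55·0.8710) ≈ 0.1773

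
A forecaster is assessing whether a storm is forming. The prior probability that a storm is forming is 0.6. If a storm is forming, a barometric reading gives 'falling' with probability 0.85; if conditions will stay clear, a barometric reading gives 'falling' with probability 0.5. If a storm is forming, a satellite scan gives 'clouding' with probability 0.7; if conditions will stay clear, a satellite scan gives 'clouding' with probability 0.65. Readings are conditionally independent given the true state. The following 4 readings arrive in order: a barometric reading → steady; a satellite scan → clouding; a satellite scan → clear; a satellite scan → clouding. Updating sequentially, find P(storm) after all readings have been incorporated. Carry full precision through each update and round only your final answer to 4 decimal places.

0.3091

After a barometric reading='steady': P(storm) = 0.15·0.6000 / (0.15·0.6000 + 0.5·0.4000) ≈ 0.3103
After a satellite scan='clouding': P(storm) = 0.7·0.3103 / (0.7·0.3103 + 0.65·0.6897) ≈ 0.3264
After a satellite scan='clear': P(storm) = 0.3·0.3264 / (0.3·0.3264 + 0.35·0.6736) ≈ 0.2935
After a satellite scan='clouding': P(storm) = 0.7·0.2935 / (0.7·0.2935 + 0.65·0.7065) ≈ 0.3091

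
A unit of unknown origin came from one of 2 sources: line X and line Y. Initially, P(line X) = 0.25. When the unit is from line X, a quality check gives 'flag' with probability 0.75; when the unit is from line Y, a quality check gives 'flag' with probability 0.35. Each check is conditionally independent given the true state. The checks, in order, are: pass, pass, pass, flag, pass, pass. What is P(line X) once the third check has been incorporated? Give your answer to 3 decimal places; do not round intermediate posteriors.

0.019

After 'pass': P(line X) = 0.25·0.2500 / (0.25·0.2500 + 0.65·0.7500) ≈ 0.1136
After 'pass': P(line X) = 0.25·0.1136 / (0.25·0.1136 + 0.65·0.8864) ≈ 0.0470
After 'pass': P(line X) = 0.25·0.0470 / (0.25·0.0470 + 0.65·0.9530) ≈ 0.0186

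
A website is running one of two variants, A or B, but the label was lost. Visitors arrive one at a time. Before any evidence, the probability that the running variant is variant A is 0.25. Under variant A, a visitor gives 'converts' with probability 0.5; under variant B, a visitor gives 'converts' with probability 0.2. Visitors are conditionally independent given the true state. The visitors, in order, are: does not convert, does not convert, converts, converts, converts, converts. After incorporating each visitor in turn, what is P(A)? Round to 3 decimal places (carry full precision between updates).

After 'does not convert': P(A) = 0.5·0.2500 / (0.5·0.2500 + 0.8·0.7500) ≈ 0.1724
After 'does not convert': P(A) = 0.5·0.1724 / (0.5·0.1724 + 0.8·0.8276) ≈ 0.1152
After 'converts': P(A) = 0.5·0.1152 / (0.5·0.1152 + 0.2·0.8848) ≈ 0.2456
After 'converts': P(A) = 0.5·0.2456 / (0.5·0.2456 + 0.2·0.7544) ≈ 0.4487
After 'converts': P(A) = 0.5·0.4487 / (0.5·0.4487 + 0.2·0.5513) ≈ 0.6705
After 'converts': P(A) = 0.5·0.6705 / (0.5·0.6705 + 0.2·0.3295) ≈ 0.8357

0.836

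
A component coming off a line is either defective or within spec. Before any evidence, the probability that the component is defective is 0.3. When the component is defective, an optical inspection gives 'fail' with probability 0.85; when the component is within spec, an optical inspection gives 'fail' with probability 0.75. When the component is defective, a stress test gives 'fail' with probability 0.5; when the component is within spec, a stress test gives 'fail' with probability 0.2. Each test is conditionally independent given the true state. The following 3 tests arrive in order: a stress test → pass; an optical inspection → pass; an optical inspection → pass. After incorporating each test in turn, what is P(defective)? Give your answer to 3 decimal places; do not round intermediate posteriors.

0.088

After a stress test='pass': P(defective) = 0.5·0.3000 / (0.5·0.3000 + 0.8·0.7000) ≈ 0.2113
After an optical inspection='pass': P(defective) = 0.15·0.2113 / (0.15·0.2113 + 0.25·0.7887) ≈ 0.1385
After an optical inspection='pass': P(defective) = 0.15·0.1385 / (0.15·0.1385 + 0.25·0.8615) ≈ 0.0879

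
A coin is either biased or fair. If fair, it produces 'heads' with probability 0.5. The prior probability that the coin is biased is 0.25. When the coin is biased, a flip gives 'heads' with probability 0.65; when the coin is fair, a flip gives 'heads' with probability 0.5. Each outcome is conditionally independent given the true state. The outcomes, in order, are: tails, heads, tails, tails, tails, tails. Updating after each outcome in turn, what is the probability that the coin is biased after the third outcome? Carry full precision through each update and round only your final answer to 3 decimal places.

Apply Bayes' rule sequentially, carrying P(biased) forward.
After 'tails': P(biased) = 0.35·0.2500 / (0.35·0.2500 + 0.5·0.7500) ≈ 0.1892
After 'heads': P(biased) = 0.65·0.1892 / (0.65·0.1892 + 0.5·0.8108) ≈ 0.2327
After 'tails': P(biased) = 0.35·0.2327 / (0.35·0.2327 + 0.5·0.7673) ≈ 0.1751

0.175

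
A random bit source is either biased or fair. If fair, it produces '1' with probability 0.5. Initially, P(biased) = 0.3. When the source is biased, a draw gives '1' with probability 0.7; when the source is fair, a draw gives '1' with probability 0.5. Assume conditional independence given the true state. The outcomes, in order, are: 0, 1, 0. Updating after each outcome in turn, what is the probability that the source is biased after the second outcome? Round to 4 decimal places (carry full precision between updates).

Apply Bayes' rule sequentially, carrying P(biased) forward.
After '0': P(biased) = 0.3·0.3000 / (0.3·0.3000 + 0.5·0.7000) ≈ 0.2045
After '1': P(biased) = 0.7·0.2045 / (0.7·0.2045 + 0.5·0.7955) ≈ 0.2647

0.2647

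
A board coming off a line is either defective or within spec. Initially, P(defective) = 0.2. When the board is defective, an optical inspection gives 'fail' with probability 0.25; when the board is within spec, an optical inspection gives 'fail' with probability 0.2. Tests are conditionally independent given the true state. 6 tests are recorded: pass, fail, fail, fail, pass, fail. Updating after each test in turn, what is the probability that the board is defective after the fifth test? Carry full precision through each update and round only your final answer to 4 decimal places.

0.3003

After 'pass': P(defective) = 0.75·0.2000 / (0.75·0.2000 + 0.8·0.8000) ≈ 0.1899
After 'fail': P(defective) = 0.25·0.1899 / (0.25·0.1899 + 0.2·0.8101) ≈ 0.2266
After 'fail': P(defective) = 0.25·0.2266 / (0.25·0.2266 + 0.2·0.7734) ≈ 0.2680
After 'fail': P(defective) = 0.25·0.2680 / (0.25·0.2680 + 0.2·0.7320) ≈ 0.3140
After 'pass': P(defective) = 0.75·0.3140 / (0.75·0.3140 + 0.8·0.6860) ≈ 0.3003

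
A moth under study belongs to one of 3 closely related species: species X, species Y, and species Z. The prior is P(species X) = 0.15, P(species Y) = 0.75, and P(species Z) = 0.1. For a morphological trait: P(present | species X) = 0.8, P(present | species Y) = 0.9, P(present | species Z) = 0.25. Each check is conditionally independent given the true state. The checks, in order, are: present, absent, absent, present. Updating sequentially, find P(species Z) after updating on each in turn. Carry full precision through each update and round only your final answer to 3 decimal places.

0.262

After 'present': normaliser = 0.8·0.1500 + 0.9·0.7500 + 0.25·0.1000; P(species X) ≈ 0.1463, P(species Y) ≈ 0.8232, P(species Z) ≈ 0.0305
After 'absent': normaliser = 0.2·0.1463 + 0.1·0.8232 + 0.75·0.0305; P(species X) ≈ 0.2177, P(species Y) ≈ 0.6122, P(species Z) ≈ 0.1701
After 'absent': normaliser = 0.2·0.2177 + 0.1·0.6122 + 0.75·0.1701; P(species X) ≈ 0.1874, P(species Y) ≈ 0.2635, P(species Z) ≈ 0.5490
After 'present': normaliser = 0.8·0.1874 + 0.9·0.2635 + 0.25·0.5490; P(species X) ≈ 0.2859, P(species Y) ≈ 0.4523, P(species Z) ≈ 0.2618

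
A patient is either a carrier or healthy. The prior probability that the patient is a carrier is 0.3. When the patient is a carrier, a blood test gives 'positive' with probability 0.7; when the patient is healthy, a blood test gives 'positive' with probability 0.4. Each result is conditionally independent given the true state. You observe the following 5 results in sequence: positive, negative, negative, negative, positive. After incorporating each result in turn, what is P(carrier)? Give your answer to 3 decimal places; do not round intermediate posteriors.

After 'positive': P(carrier) = 0.7·0.3000 / (0.7·0.3000 + 0.4·0.7000) ≈ 0.4286
After 'negative': P(carrier) = 0.3·0.4286 / (0.3·0.4286 + 0.6·0.5714) ≈ 0.2727
After 'negative': P(carrier) = 0.3·0.2727 / (0.3·0.2727 + 0.6·0.7273) ≈ 0.1579
After 'negative': P(carrier) = 0.3·0.1579 / (0.3·0.1579 + 0.6·0.8421) ≈ 0.0857
After 'positive': P(carrier) = 0.7·0.0857 / (0.7·0.0857 + 0.4·0.9143) ≈ 0.1409

0.141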